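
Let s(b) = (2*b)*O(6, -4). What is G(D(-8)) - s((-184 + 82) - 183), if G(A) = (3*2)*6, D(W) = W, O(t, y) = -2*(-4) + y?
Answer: 2316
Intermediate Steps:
O(t, y) = 8 + y
G(A) = 36 (G(A) = 6*6 = 36)
s(b) = 8*b (s(b) = (2*b)*(8 - 4) = (2*b)*4 = 8*b)
G(D(-8)) - s((-184 + 82) - 183) = 36 - 8*((-184 + 82) - 183) = 36 - 8*(-102 - 183) = 36 - 8*(-285) = 36 - 1*(-2280) = 36 + 2280 = 2316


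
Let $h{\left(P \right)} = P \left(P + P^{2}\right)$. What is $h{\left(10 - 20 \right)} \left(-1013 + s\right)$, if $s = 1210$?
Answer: $-177300$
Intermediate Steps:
$h{\left(10 - 20 \right)} \left(-1013 + s\right) = \left(10 - 20\right)^{2} \left(1 + \left(10 - 20\right)\right) \left(-1013 + 1210\right) = \left(10 - 20\right)^{2} \left(1 + \left(10 - 20\right)\right) 197 = \left(-10\right)^{2} \left(1 - 10\right) 197 = 100 \left(-9\right) 197 = \left(-900\right) 197 = -177300$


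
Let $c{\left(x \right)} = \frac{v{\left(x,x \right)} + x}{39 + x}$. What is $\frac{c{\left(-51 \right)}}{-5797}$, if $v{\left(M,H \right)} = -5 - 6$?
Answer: $- \frac{1}{1122} \approx -0.00089127$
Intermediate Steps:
$v{\left(M,H \right)} = -11$ ($v{\left(M,H \right)} = -5 - 6 = -11$)
$c{\left(x \right)} = \frac{-11 + x}{39 + x}$
$\frac{c{\left(-51 \right)}}{-5797} = \frac{\frac{1}{39 - 51} \left(-11 - 51\right)}{-5797} = \frac{1}{-12} \left(-62\right) \left(- \frac{1}{5797}\right) = \left(- \frac{1}{12}\right) \left(-62\right) \left(- \frac{1}{5797}\right) = \frac{31}{6} \left(- \frac{1}{5797}\right) = - \frac{1}{1122}$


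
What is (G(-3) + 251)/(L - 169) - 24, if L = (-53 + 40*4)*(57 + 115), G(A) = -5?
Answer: -437394/18235 ≈ -23.987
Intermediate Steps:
L = 18404 (L = (-53 + 160)*172 = 107*172 = 18404)
(G(-3) + 251)/(L - 169) - 24 = (-5 + 251)/(18404 - 169) - 24 = 246/18235 - 24 = -437394/18235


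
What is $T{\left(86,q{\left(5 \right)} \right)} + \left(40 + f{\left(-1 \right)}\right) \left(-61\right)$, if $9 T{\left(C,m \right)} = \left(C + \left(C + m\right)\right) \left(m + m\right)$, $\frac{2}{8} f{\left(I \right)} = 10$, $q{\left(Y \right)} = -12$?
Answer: $- \frac{15920}{3} \approx -5306.7$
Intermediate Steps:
$f{\left(I \right)} = 40$ ($f{\left(I \right)} = 4 \cdot 10 = 40$)
$T{\left(C,m \right)} = \frac{2 m \left(m + 2 C\right)}{9}$ ($T{\left(C,m \right)} = \frac{\left(C + \left(C + m\right)\right) \left(m + m\right)}{9} = \frac{\left(m + 2 C\right) 2 m}{9} = \frac{2 m \left(m + 2 C\right)}{9}$)
$T{\left(86,q{\left(5 \right)} \right)} + \left(40 + f{\left(-1 \right)}\right) \left(-61\right) = \frac{2}{9} \left(-12\right) \left(-12 + 2 \cdot 86\right) + \left(40 + 40\right) \left(-61\right) = \frac{2}{9} \left(-12\right) \left(-12 + 172\right) + 80 \left(-61\right) = \frac{2}{9} \left(-12\right) 160 - 4880 = - \frac{1280}{3} - 4880 = - \frac{15920}{3}$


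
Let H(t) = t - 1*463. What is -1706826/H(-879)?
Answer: 77583/61 ≈ 1271.9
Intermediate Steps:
H(t) = -463 + t (H(t) = t - 463 = -463 + t)
-1706826/H(-879) = -1706826/(-463 - 879) = -1706826/(-1342) = -1706826*(-1/1342) = 77583/61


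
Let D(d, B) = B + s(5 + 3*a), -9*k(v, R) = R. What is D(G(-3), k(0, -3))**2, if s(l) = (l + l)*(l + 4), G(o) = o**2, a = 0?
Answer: 73441/9 ≈ 8160.1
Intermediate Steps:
k(v, R) = -R/9
s(l) = 2*l*(4 + l) (s(l) = (2*l)*(4 + l) = 2*l*(4 + l))
D(d, B) = 90 + B (D(d, B) = B + 2*(5 + 3*0)*(4 + (5 + 3*0)) = B + 2*(5 + 0)*(4 + (5 + 0)) = B + 2*5*(4 + 5) = B + 2*5*9 = B + 90 = 90 + B)
D(G(-3), k(0, -3))**2 = (90 - 1/9*(-3))**2 = (90 + 1/3)**2 = (271/3)**2 = 73441/9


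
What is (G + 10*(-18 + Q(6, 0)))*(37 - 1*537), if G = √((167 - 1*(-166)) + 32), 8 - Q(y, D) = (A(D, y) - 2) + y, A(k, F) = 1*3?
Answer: 85000 - 500*√365 ≈ 75448.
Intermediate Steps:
A(k, F) = 3
Q(y, D) = 7 - y (Q(y, D) = 8 - ((3 - 2) + y) = 8 - (1 + y) = 8 + (-1 - y) = 7 - y)
G = √365 (G = √((167 + 166) + 32) = √(333 + 32) = √365 ≈ 19.105)
(G + 10*(-18 + Q(6, 0)))*(37 - 1*537) = (√365 + 10*(-18 + (7 - 1*6)))*(37 - 1*537) = (√365 + 10*(-18 + (7 - 6)))*(37 - 537) = (√365 + 10*(-18 + 1))*(-500) = (√365 + 10*(-17))*(-500) = (√365 - 170)*(-500) = (-170 + √365)*(-500) = 85000 - 500*√365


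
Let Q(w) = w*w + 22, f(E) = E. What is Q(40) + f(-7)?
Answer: 1615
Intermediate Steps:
Q(w) = 22 + w² (Q(w) = w² + 22 = 22 + w²)
Q(40) + f(-7) = (22 + 40²) - 7 = (22 + 1600) - 7 = 1622 - 7 = 1615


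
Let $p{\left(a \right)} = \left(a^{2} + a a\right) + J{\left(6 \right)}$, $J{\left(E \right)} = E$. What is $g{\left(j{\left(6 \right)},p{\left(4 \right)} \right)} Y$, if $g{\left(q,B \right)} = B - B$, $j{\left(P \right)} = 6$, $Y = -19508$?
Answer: $0$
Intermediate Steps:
$p{\left(a \right)} = 6 + 2 a^{2}$ ($p{\left(a \right)} = \left(a^{2} + a a\right) + 6 = \left(a^{2} + a^{2}\right) + 6 = 2 a^{2} + 6 = 6 + 2 a^{2}$)
$g{\left(q,B \right)} = 0$
$g{\left(j{\left(6 \right)},p{\left(4 \right)} \right)} Y = 0 \left(-19508\right) = 0$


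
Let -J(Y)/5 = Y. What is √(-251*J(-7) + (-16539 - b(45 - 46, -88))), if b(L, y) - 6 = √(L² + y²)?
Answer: √(-25330 - √7745) ≈ 159.43*I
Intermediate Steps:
J(Y) = -5*Y
b(L, y) = 6 + √(L² + y²)
√(-251*J(-7) + (-16539 - b(45 - 46, -88))) = √(-(-1255)*(-7) + (-16539 - (6 + √((45 - 46)² + (-88)²)))) = √(-251*35 + (-16539 - (6 + √((-1)² + 7744)))) = √(-8785 + (-16539 - (6 + √(1 + 7744)))) = √(-8785 + (-16539 - (6 + √7745))) = √(-8785 + (-16539 + (-6 - √7745))) = √(-8785 + (-16545 - √7745)) = √(-25330 - √7745)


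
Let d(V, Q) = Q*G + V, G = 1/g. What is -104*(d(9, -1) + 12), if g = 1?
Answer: -2080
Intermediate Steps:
G = 1 (G = 1/1 = 1)
d(V, Q) = Q + V (d(V, Q) = Q*1 + V = Q + V)
-104*(d(9, -1) + 12) = -104*((-1 + 9) + 12) = -104*(8 + 12) = -104*20 = -2080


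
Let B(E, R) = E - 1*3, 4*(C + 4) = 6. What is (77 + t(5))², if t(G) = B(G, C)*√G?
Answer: 5949 + 308*√5 ≈ 6637.7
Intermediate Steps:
C = -5/2 (C = -4 + (¼)*6 = -4 + 3/2 = -5/2 ≈ -2.5000)
B(E, R) = -3 + E (B(E, R) = E - 3 = -3 + E)
t(G) = √G*(-3 + G) (t(G) = (-3 + G)*√G = √G*(-3 + G))
(77 + t(5))² = (77 + √5*(-3 + 5))² = (77 + √5*2)² = (77 + 2*√5)²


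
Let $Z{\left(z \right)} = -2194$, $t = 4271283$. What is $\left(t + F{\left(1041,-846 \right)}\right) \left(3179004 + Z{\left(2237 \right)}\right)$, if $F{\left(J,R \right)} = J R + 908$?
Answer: $10774166999050$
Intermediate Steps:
$F{\left(J,R \right)} = 908 + J R$
$\left(t + F{\left(1041,-846 \right)}\right) \left(3179004 + Z{\left(2237 \right)}\right) = \left(4271283 + \left(908 + 1041 \left(-846\right)\right)\right) \left(3179004 - 2194\right) = \left(4271283 + \left(908 - 880686\right)\right) 3176810 = \left(4271283 - 879778\right) 3176810 = 3391505 \cdot 3176810 = 10774166999050$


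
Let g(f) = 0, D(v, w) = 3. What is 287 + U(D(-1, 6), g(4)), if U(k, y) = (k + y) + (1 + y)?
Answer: 291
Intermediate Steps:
U(k, y) = 1 + k + 2*y
287 + U(D(-1, 6), g(4)) = 287 + (1 + 3 + 2*0) = 287 + (1 + 3 + 0) = 287 + 4 = 291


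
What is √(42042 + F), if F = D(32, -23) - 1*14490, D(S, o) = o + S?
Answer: √27561 ≈ 166.02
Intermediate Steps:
D(S, o) = S + o
F = -14481 (F = (32 - 23) - 1*14490 = 9 - 14490 = -14481)
√(42042 + F) = √(42042 - 14481) = √27561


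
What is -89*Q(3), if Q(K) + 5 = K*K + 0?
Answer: -356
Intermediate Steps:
Q(K) = -5 + K**2 (Q(K) = -5 + (K*K + 0) = -5 + (K**2 + 0) = -5 + K**2)
-89*Q(3) = -89*(-5 + 3**2) = -89*(-5 + 9) = -89*4 = -356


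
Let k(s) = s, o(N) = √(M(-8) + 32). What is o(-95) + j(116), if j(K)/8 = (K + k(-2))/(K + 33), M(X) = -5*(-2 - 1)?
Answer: 912/149 + √47 ≈ 12.976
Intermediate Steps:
M(X) = 15 (M(X) = -5*(-3) = 15)
o(N) = √47 (o(N) = √(15 + 32) = √47)
j(K) = 8*(-2 + K)/(33 + K) (j(K) = 8*((K - 2)/(K + 33)) = 8*((-2 + K)/(33 + K)) = 8*(-2 + K)/(33 + K))
o(-95) + j(116) = √47 + 8*(-2 + 116)/(33 + 116) = √47 + 8*114/149 = √47 + 8*(1/149)*114 = √47 + 912/149 = 912/149 + √47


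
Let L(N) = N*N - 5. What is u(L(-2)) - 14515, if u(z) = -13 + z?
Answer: -14529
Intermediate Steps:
L(N) = -5 + N² (L(N) = N² - 5 = -5 + N²)
u(L(-2)) - 14515 = (-13 + (-5 + (-2)²)) - 14515 = (-13 + (-5 + 4)) - 14515 = (-13 - 1) - 14515 = -14 - 14515 = -14529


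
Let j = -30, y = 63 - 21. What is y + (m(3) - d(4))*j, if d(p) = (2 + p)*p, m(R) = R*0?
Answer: 762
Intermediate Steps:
m(R) = 0
y = 42
d(p) = p*(2 + p)
y + (m(3) - d(4))*j = 42 + (0 - 4*(2 + 4))*(-30) = 42 + (0 - 4*6)*(-30) = 42 + (0 - 1*24)*(-30) = 42 + (0 - 24)*(-30) = 42 - 24*(-30) = 42 + 720 = 762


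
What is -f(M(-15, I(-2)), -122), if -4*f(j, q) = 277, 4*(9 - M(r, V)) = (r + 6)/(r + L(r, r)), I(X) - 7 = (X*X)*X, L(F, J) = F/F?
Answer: 277/4 ≈ 69.250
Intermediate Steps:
L(F, J) = 1
I(X) = 7 + X³ (I(X) = 7 + (X*X)*X = 7 + X²*X = 7 + X³)
M(r, V) = 9 - (6 + r)/(4*(1 + r)) (M(r, V) = 9 - (r + 6)/(4*(r + 1)) = 9 - (6 + r)/(4*(1 + r)))
f(j, q) = -277/4 (f(j, q) = -¼*277 = -277/4)
-f(M(-15, I(-2)), -122) = -1*(-277/4) = 277/4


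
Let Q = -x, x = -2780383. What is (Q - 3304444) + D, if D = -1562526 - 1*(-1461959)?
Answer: -624628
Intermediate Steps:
D = -100567 (D = -1562526 + 1461959 = -100567)
Q = 2780383 (Q = -1*(-2780383) = 2780383)
(Q - 3304444) + D = (2780383 - 3304444) - 100567 = -524061 - 100567 = -624628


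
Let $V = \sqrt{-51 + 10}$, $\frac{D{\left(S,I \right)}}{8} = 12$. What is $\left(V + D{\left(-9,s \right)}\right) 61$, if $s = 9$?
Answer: $5856 + 61 i \sqrt{41} \approx 5856.0 + 390.59 i$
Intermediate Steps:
$D{\left(S,I \right)} = 96$ ($D{\left(S,I \right)} = 8 \cdot 12 = 96$)
$V = i \sqrt{41}$ ($V = \sqrt{-41} = i \sqrt{41} \approx 6.4031 i$)
$\left(V + D{\left(-9,s \right)}\right) 61 = \left(i \sqrt{41} + 96\right) 61 = \left(96 + i \sqrt{41}\right) 61 = 5856 + 61 i \sqrt{41}$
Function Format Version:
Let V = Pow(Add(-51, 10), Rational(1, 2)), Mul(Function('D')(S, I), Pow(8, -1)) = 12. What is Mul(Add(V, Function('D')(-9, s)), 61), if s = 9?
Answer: Add(5856, Mul(61, I, Pow(41, Rational(1, 2)))) ≈ Add(5856.0, Mul(390.59, I))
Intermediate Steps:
Function('D')(S, I) = 96 (Function('D')(S, I) = Mul(8, 12) = 96)
V = Mul(I, Pow(41, Rational(1, 2))) (V = Pow(-41, Rational(1, 2)) = Mul(I, Pow(41, Rational(1, 2))) ≈ Mul(6.4031, I))
Mul(Add(V, Function('D')(-9, s)), 61) = Mul(Add(Mul(I, Pow(41, Rational(1, 2))), 96), 61) = Mul(Add(96, Mul(I, Pow(41, Rational(1, 2)))), 61) = Add(5856, Mul(61, I, Pow(41, Rational(1, 2))))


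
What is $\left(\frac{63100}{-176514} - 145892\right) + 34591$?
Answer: $- \frac{9823123907}{88257} \approx -1.113 \cdot 10^{5}$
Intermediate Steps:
$\left(\frac{63100}{-176514} - 145892\right) + 34591 = \left(63100 \left(- \frac{1}{176514}\right) - 145892\right) + 34591 = \left(- \frac{31550}{88257} - 145892\right) + 34591 = - \frac{12876021794}{88257} + 34591 = - \frac{9823123907}{88257}$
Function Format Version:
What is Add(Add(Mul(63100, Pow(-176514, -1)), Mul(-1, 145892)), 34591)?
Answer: Rational(-9823123907, 88257) ≈ -1.1130e+5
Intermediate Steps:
Add(Add(Mul(63100, Pow(-176514, -1)), Mul(-1, 145892)), 34591) = Add(Add(Mul(63100, Rational(-1, 176514)), -145892), 34591) = Add(Add(Rational(-31550, 88257), -145892), 34591) = Add(Rational(-12876021794, 88257), 34591) = Rational(-9823123907, 88257)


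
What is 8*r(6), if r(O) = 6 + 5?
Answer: 88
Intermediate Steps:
r(O) = 11
8*r(6) = 8*11 = 88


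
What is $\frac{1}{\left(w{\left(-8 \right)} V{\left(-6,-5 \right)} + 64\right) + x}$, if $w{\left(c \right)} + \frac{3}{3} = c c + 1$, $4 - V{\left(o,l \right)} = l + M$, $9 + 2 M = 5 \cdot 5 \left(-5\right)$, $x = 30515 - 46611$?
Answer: $- \frac{1}{11168} \approx -8.9542 \cdot 10^{-5}$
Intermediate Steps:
$x = -16096$
$M = -67$ ($M = - \frac{9}{2} + \frac{5 \cdot 5 \left(-5\right)}{2} = - \frac{9}{2} + \frac{25 \left(-5\right)}{2} = - \frac{9}{2} + \frac{1}{2} \left(-125\right) = - \frac{9}{2} - \frac{125}{2} = -67$)
$V{\left(o,l \right)} = 71 - l$ ($V{\left(o,l \right)} = 4 - \left(l - 67\right) = 4 - \left(-67 + l\right) = 71 - l$)
$w{\left(c \right)} = c^{2}$ ($w{\left(c \right)} = -1 + \left(c c + 1\right) = -1 + \left(c^{2} + 1\right) = -1 + \left(1 + c^{2}\right) = c^{2}$)
$\frac{1}{\left(w{\left(-8 \right)} V{\left(-6,-5 \right)} + 64\right) + x} = \frac{1}{\left(\left(-8\right)^{2} \left(71 - -5\right) + 64\right) - 16096} = \frac{1}{\left(64 \left(71 + 5\right) + 64\right) - 16096} = \frac{1}{\left(64 \cdot 76 + 64\right) - 16096} = \frac{1}{\left(4864 + 64\right) - 16096} = \frac{1}{4928 - 16096} = \frac{1}{-11168} = - \frac{1}{11168}$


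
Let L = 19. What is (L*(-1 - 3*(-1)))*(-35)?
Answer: -1330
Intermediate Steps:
(L*(-1 - 3*(-1)))*(-35) = (19*(-1 - 3*(-1)))*(-35) = (19*(-1 + 3))*(-35) = (19*2)*(-35) = 38*(-35) = -1330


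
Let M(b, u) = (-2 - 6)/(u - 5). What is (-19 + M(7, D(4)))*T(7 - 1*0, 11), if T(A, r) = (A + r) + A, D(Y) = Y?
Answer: -275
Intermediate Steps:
M(b, u) = -8/(-5 + u)
T(A, r) = r + 2*A
(-19 + M(7, D(4)))*T(7 - 1*0, 11) = (-19 - 8/(-5 + 4))*(11 + 2*(7 - 1*0)) = (-19 - 8/(-1))*(11 + 2*(7 + 0)) = (-19 - 8*(-1))*(11 + 2*7) = (-19 + 8)*(11 + 14) = -11*25 = -275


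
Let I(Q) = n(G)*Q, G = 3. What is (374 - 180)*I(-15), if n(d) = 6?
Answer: -17460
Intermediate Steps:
I(Q) = 6*Q
(374 - 180)*I(-15) = (374 - 180)*(6*(-15)) = 194*(-90) = -17460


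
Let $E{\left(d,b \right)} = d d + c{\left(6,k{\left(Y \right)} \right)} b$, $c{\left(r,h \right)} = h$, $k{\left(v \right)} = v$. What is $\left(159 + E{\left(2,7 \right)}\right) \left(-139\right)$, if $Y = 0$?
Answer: $-22657$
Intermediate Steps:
$E{\left(d,b \right)} = d^{2}$ ($E{\left(d,b \right)} = d d + 0 b = d^{2} + 0 = d^{2}$)
$\left(159 + E{\left(2,7 \right)}\right) \left(-139\right) = \left(159 + 2^{2}\right) \left(-139\right) = \left(159 + 4\right) \left(-139\right) = 163 \left(-139\right) = -22657$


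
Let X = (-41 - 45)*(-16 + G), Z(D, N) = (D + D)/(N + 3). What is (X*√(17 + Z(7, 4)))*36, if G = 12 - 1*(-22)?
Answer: -55728*√19 ≈ -2.4291e+5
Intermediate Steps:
Z(D, N) = 2*D/(3 + N) (Z(D, N) = (2*D)/(3 + N) = 2*D/(3 + N))
G = 34 (G = 12 + 22 = 34)
X = -1548 (X = (-41 - 45)*(-16 + 34) = -86*18 = -1548)
(X*√(17 + Z(7, 4)))*36 = -1548*√(17 + 2*7/(3 + 4))*36 = -1548*√(17 + 2*7/7)*36 = -1548*√(17 + 2*7*(⅐))*36 = -1548*√(17 + 2)*36 = -1548*√19*36 = -55728*√19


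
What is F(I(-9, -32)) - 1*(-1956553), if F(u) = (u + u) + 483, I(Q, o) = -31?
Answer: 1956974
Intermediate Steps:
F(u) = 483 + 2*u (F(u) = 2*u + 483 = 483 + 2*u)
F(I(-9, -32)) - 1*(-1956553) = (483 + 2*(-31)) - 1*(-1956553) = (483 - 62) + 1956553 = 421 + 1956553 = 1956974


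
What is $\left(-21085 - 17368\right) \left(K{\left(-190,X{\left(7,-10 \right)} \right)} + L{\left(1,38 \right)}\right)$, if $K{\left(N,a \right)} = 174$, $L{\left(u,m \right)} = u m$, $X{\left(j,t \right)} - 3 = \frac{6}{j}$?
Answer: $-8152036$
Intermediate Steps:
$X{\left(j,t \right)} = 3 + \frac{6}{j}$
$L{\left(u,m \right)} = m u$
$\left(-21085 - 17368\right) \left(K{\left(-190,X{\left(7,-10 \right)} \right)} + L{\left(1,38 \right)}\right) = \left(-21085 - 17368\right) \left(174 + 38 \cdot 1\right) = - 38453 \left(174 + 38\right) = \left(-38453\right) 212 = -8152036$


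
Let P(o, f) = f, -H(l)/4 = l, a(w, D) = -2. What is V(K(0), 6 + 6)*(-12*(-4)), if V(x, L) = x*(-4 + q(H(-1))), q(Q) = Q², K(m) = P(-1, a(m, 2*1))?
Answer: -1152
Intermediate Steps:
H(l) = -4*l
K(m) = -2
V(x, L) = 12*x (V(x, L) = x*(-4 + (-4*(-1))²) = x*(-4 + 4²) = x*(-4 + 16) = x*12 = 12*x)
V(K(0), 6 + 6)*(-12*(-4)) = (12*(-2))*(-12*(-4)) = -24*48 = -1152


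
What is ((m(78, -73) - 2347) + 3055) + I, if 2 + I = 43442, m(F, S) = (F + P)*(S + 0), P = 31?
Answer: 36191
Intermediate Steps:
m(F, S) = S*(31 + F) (m(F, S) = (F + 31)*(S + 0) = (31 + F)*S = S*(31 + F))
I = 43440 (I = -2 + 43442 = 43440)
((m(78, -73) - 2347) + 3055) + I = ((-73*(31 + 78) - 2347) + 3055) + 43440 = ((-73*109 - 2347) + 3055) + 43440 = ((-7957 - 2347) + 3055) + 43440 = (-10304 + 3055) + 43440 = -7249 + 43440 = 36191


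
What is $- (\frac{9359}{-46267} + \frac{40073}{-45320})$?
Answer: $\frac{207109761}{190620040} \approx 1.0865$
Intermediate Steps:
$- (\frac{9359}{-46267} + \frac{40073}{-45320}) = - (9359 \left(- \frac{1}{46267}\right) + 40073 \left(- \frac{1}{45320}\right)) = - (- \frac{9359}{46267} - \frac{3643}{4120}) = \left(-1\right) \left(- \frac{207109761}{190620040}\right) = \frac{207109761}{190620040}$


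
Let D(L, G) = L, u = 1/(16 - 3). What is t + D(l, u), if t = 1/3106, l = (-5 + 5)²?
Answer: 1/3106 ≈ 0.00032196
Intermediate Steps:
u = 1/13 ≈ 0.076923
l = 0 (l = 0² = 0)
t = 1/3106 ≈ 0.00032196
t + D(l, u) = 1/3106 + 0 = 1/3106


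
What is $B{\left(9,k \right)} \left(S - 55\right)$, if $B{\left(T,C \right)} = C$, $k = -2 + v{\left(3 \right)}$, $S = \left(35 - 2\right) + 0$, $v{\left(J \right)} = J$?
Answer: $-22$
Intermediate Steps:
$S = 33$ ($S = 33 + 0 = 33$)
$k = 1$ ($k = -2 + 3 = 1$)
$B{\left(9,k \right)} \left(S - 55\right) = 1 \left(33 - 55\right) = 1 \left(-22\right) = -22$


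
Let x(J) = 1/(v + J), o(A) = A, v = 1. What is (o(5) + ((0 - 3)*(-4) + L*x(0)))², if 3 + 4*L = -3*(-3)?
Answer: 1369/4 ≈ 342.25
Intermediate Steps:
L = 3/2 (L = -¾ + (-3*(-3))/4 = -¾ + (¼)*9 = -¾ + 9/4 = 3/2 ≈ 1.5000)
x(J) = 1/(1 + J)
(o(5) + ((0 - 3)*(-4) + L*x(0)))² = (5 + ((0 - 3)*(-4) + 3/(2*(1 + 0))))² = (5 + (-3*(-4) + (3/2)/1))² = (5 + (12 + (3/2)*1))² = (5 + (12 + 3/2))² = (5 + 27/2)² = (37/2)² = 1369/4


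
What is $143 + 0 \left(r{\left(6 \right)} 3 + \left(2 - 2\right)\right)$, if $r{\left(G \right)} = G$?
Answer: $143$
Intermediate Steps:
$143 + 0 \left(r{\left(6 \right)} 3 + \left(2 - 2\right)\right) = 143 + 0 \left(6 \cdot 3 + \left(2 - 2\right)\right) = 143 + 0 \left(18 + 0\right) = 143 + 0 \cdot 18 = 143 + 0 = 143$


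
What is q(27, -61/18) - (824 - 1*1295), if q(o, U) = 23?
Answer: 494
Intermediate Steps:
q(27, -61/18) - (824 - 1*1295) = 23 - (824 - 1*1295) = 23 - (824 - 1295) = 23 - 1*(-471) = 23 + 471 = 494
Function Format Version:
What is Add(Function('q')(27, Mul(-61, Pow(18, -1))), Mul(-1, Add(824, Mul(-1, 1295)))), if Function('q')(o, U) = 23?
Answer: 494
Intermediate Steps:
Add(Function('q')(27, Mul(-61, Pow(18, -1))), Mul(-1, Add(824, Mul(-1, 1295)))) = Add(23, Mul(-1, Add(824, Mul(-1, 1295)))) = Add(23, Mul(-1, Add(824, -1295))) = Add(23, Mul(-1, -471)) = Add(23, 471) = 494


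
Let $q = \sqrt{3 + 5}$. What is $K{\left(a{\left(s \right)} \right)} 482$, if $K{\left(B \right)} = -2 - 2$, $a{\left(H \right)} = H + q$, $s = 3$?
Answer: $-1928$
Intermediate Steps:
$q = 2 \sqrt{2}$ ($q = \sqrt{8} = 2 \sqrt{2} \approx 2.8284$)
$a{\left(H \right)} = H + 2 \sqrt{2}$
$K{\left(B \right)} = -4$ ($K{\left(B \right)} = -2 - 2 = -4$)
$K{\left(a{\left(s \right)} \right)} 482 = \left(-4\right) 482 = -1928$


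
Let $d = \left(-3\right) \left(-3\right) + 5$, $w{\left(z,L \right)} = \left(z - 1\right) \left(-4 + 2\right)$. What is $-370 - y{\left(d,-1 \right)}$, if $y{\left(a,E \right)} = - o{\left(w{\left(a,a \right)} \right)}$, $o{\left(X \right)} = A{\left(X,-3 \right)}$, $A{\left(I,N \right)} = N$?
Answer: $-373$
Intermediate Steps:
$w{\left(z,L \right)} = 2 - 2 z$ ($w{\left(z,L \right)} = \left(-1 + z\right) \left(-2\right) = 2 - 2 z$)
$o{\left(X \right)} = -3$
$d = 14$ ($d = 9 + 5 = 14$)
$y{\left(a,E \right)} = 3$ ($y{\left(a,E \right)} = \left(-1\right) \left(-3\right) = 3$)
$-370 - y{\left(d,-1 \right)} = -370 - 3 = -373$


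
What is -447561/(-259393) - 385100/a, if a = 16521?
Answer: -92498089019/4285431753 ≈ -21.584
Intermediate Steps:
-447561/(-259393) - 385100/a = -447561/(-259393) - 385100/16521 = -447561*(-1/259393) - 385100*1/16521 = 447561/259393 - 385100/16521 = -92498089019/4285431753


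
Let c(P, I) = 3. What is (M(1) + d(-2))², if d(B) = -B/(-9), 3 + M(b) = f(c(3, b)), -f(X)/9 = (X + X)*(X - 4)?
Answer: 208849/81 ≈ 2578.4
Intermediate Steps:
f(X) = -18*X*(-4 + X) (f(X) = -9*(X + X)*(X - 4) = -9*2*X*(-4 + X) = -18*X*(-4 + X))
M(b) = 51 (M(b) = -3 + 18*3*(4 - 1*3) = -3 + 18*3*(4 - 3) = -3 + 18*3*1 = -3 + 54 = 51)
d(B) = B/9 (d(B) = -B*(-⅑) = B/9)
(M(1) + d(-2))² = (51 + (⅑)*(-2))² = (51 - 2/9)² = (457/9)² = 208849/81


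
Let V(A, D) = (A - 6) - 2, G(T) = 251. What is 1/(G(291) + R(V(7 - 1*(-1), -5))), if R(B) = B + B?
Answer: 1/251 ≈ 0.0039841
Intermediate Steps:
V(A, D) = -8 + A (V(A, D) = (-6 + A) - 2 = -8 + A)
R(B) = 2*B
1/(G(291) + R(V(7 - 1*(-1), -5))) = 1/(251 + 2*(-8 + (7 - 1*(-1)))) = 1/(251 + 2*(-8 + (7 + 1))) = 1/(251 + 2*(-8 + 8)) = 1/(251 + 2*0) = 1/(251 + 0) = 1/251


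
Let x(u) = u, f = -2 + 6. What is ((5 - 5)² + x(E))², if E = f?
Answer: 16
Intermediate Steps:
f = 4
E = 4
((5 - 5)² + x(E))² = ((5 - 5)² + 4)² = (0² + 4)² = (0 + 4)² = 4² = 16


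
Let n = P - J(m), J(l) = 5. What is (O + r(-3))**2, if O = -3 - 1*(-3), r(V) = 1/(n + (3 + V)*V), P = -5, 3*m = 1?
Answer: 1/100 ≈ 0.010000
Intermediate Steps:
m = 1/3 (m = (1/3)*1 = 1/3 ≈ 0.33333)
n = -10 (n = -5 - 1*5 = -5 - 5 = -10)
r(V) = 1/(-10 + V*(3 + V)) (r(V) = 1/(-10 + (3 + V)*V) = 1/(-10 + V*(3 + V)))
O = 0 (O = -3 + 3 = 0)
(O + r(-3))**2 = (0 + 1/(-10 + (-3)**2 + 3*(-3)))**2 = (0 + 1/(-10 + 9 - 9))**2 = (0 + 1/(-10))**2 = (0 - 1/10)**2 = (-1/10)**2 = 1/100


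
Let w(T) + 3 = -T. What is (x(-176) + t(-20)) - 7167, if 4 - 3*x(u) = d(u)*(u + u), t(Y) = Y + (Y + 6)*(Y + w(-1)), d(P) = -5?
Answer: -22393/3 ≈ -7464.3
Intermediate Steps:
w(T) = -3 - T
t(Y) = Y + (-2 + Y)*(6 + Y) (t(Y) = Y + (Y + 6)*(Y + (-3 - 1*(-1))) = Y + (6 + Y)*(Y + (-3 + 1)) = Y + (6 + Y)*(Y - 2) = Y + (6 + Y)*(-2 + Y) = Y + (-2 + Y)*(6 + Y))
x(u) = 4/3 + 10*u/3 (x(u) = 4/3 - (-5)*(u + u)/3 = 4/3 - (-5)*2*u/3 = 4/3 - (-10)*u/3 = 4/3 + 10*u/3)
(x(-176) + t(-20)) - 7167 = ((4/3 + (10/3)*(-176)) + (-12 + (-20)**2 + 5*(-20))) - 7167 = ((4/3 - 1760/3) + (-12 + 400 - 100)) - 7167 = (-1756/3 + 288) - 7167 = -892/3 - 7167 = -22393/3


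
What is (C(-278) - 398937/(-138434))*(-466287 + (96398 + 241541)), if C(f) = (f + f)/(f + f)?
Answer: -34485246554/69217 ≈ -4.9822e+5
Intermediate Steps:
C(f) = 1 (C(f) = (2*f)/((2*f)) = (2*f)*(1/(2*f)) = 1)
(C(-278) - 398937/(-138434))*(-466287 + (96398 + 241541)) = (1 - 398937/(-138434))*(-466287 + (96398 + 241541)) = (1 - 398937*(-1/138434))*(-466287 + 337939) = (1 + 398937/138434)*(-128348) = (537371/138434)*(-128348) = -34485246554/69217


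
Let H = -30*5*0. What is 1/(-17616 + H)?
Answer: -1/17616 ≈ -5.6767e-5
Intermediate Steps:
H = 0 (H = -150*0 = 0)
1/(-17616 + H) = 1/(-17616 + 0) = 1/(-17616) = -1/17616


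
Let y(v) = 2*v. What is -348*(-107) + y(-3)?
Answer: 37230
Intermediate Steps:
-348*(-107) + y(-3) = -348*(-107) + 2*(-3) = 37236 - 6 = 37230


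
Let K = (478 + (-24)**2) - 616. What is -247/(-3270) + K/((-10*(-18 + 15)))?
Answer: 47989/3270 ≈ 14.676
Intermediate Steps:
K = 438 (K = (478 + 576) - 616 = 1054 - 616 = 438)
-247/(-3270) + K/((-10*(-18 + 15))) = -247/(-3270) + 438/((-10*(-18 + 15))) = -247*(-1/3270) + 438/((-10*(-3))) = 247/3270 + 438/30 = 247/3270 + 438*(1/30) = 247/3270 + 73/5 = 47989/3270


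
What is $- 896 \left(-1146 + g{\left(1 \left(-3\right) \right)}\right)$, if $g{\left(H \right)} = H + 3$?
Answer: $1026816$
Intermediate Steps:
$g{\left(H \right)} = 3 + H$
$- 896 \left(-1146 + g{\left(1 \left(-3\right) \right)}\right) = - 896 \left(-1146 + \left(3 + 1 \left(-3\right)\right)\right) = - 896 \left(-1146 + \left(3 - 3\right)\right) = - 896 \left(-1146 + 0\right) = \left(-896\right) \left(-1146\right) = 1026816$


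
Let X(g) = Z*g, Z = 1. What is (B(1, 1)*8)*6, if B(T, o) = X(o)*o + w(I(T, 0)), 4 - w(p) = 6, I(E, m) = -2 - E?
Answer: -48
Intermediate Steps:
w(p) = -2 (w(p) = 4 - 1*6 = 4 - 6 = -2)
X(g) = g (X(g) = 1*g = g)
B(T, o) = -2 + o**2 (B(T, o) = o*o - 2 = o**2 - 2 = -2 + o**2)
(B(1, 1)*8)*6 = ((-2 + 1**2)*8)*6 = ((-2 + 1)*8)*6 = -1*8*6 = -8*6 = -48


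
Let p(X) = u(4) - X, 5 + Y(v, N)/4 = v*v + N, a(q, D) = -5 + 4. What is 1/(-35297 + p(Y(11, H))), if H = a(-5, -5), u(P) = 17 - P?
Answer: -1/35744 ≈ -2.7977e-5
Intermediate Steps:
a(q, D) = -1
H = -1
Y(v, N) = -20 + 4*N + 4*v² (Y(v, N) = -20 + 4*(v*v + N) = -20 + 4*(v² + N) = -20 + 4*(N + v²) = -20 + (4*N + 4*v²) = -20 + 4*N + 4*v²)
p(X) = 13 - X (p(X) = (17 - 1*4) - X = (17 - 4) - X = 13 - X)
1/(-35297 + p(Y(11, H))) = 1/(-35297 + (13 - (-20 + 4*(-1) + 4*11²))) = 1/(-35297 + (13 - (-20 - 4 + 4*121))) = 1/(-35297 + (13 - (-20 - 4 + 484))) = 1/(-35297 + (13 - 1*460)) = 1/(-35297 + (13 - 460)) = 1/(-35297 - 447) = 1/(-35744) = -1/35744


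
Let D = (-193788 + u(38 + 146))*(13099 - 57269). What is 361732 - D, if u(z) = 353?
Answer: -8543662218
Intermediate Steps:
D = 8544023950 (D = (-193788 + 353)*(13099 - 57269) = -193435*(-44170) = 8544023950)
361732 - D = 361732 - 1*8544023950 = 361732 - 8544023950 = -8543662218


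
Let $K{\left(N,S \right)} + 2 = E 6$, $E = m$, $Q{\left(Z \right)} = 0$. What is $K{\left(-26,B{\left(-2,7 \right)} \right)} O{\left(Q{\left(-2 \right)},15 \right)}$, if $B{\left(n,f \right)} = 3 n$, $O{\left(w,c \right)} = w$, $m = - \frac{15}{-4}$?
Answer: $0$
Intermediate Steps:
$m = \frac{15}{4}$ ($m = \left(-15\right) \left(- \frac{1}{4}\right) = \frac{15}{4} \approx 3.75$)
$E = \frac{15}{4} \approx 3.75$
$K{\left(N,S \right)} = \frac{41}{2}$ ($K{\left(N,S \right)} = -2 + \frac{15}{4} \cdot 6 = -2 + \frac{45}{2} = \frac{41}{2}$)
$K{\left(-26,B{\left(-2,7 \right)} \right)} O{\left(Q{\left(-2 \right)},15 \right)} = \frac{41}{2} \cdot 0 = 0$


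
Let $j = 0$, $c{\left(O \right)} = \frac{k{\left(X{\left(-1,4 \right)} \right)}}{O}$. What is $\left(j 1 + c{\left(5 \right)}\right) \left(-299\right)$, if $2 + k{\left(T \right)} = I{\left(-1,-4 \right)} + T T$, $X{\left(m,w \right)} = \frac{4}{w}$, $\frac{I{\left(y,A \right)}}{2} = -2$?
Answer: $299$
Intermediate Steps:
$I{\left(y,A \right)} = -4$ ($I{\left(y,A \right)} = 2 \left(-2\right) = -4$)
$k{\left(T \right)} = -6 + T^{2}$ ($k{\left(T \right)} = -2 + \left(-4 + T T\right) = -2 + \left(-4 + T^{2}\right) = -6 + T^{2}$)
$c{\left(O \right)} = - \frac{5}{O}$ ($c{\left(O \right)} = \frac{-6 + \left(\frac{4}{4}\right)^{2}}{O} = \frac{-6 + \left(4 \cdot \frac{1}{4}\right)^{2}}{O} = \frac{-6 + 1^{2}}{O} = \frac{-6 + 1}{O} = - \frac{5}{O}$)
$\left(j 1 + c{\left(5 \right)}\right) \left(-299\right) = \left(0 \cdot 1 - \frac{5}{5}\right) \left(-299\right) = \left(0 - 1\right) \left(-299\right) = \left(-1\right) \left(-299\right) = 299$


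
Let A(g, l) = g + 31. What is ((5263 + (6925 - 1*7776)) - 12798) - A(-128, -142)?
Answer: -8289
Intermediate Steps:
A(g, l) = 31 + g
((5263 + (6925 - 1*7776)) - 12798) - A(-128, -142) = ((5263 + (6925 - 1*7776)) - 12798) - (31 - 128) = ((5263 + (6925 - 7776)) - 12798) - 1*(-97) = ((5263 - 851) - 12798) + 97 = (4412 - 12798) + 97 = -8386 + 97 = -8289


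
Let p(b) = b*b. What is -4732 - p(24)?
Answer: -5308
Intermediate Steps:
p(b) = b²
-4732 - p(24) = -4732 - 1*24² = -4732 - 1*576 = -4732 - 576 = -5308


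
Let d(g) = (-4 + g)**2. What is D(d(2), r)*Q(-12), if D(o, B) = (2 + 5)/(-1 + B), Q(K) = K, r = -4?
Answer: 84/5 ≈ 16.800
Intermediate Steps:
D(o, B) = 7/(-1 + B)
D(d(2), r)*Q(-12) = (7/(-1 - 4))*(-12) = (7/(-5))*(-12) = (7*(-1/5))*(-12) = -7/5*(-12) = 84/5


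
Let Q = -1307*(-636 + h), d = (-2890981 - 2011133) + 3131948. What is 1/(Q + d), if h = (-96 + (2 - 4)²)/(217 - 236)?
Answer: -19/17959610 ≈ -1.0579e-6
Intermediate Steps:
h = 92/19 (h = (-96 + (-2)²)/(-19) = (-96 + 4)*(-1/19) = -92*(-1/19) = 92/19 ≈ 4.8421)
d = -1770166 (d = -4902114 + 3131948 = -1770166)
Q = 15673544/19 (Q = -1307*(-636 + 92/19) = -1307*(-11992/19) = 15673544/19 ≈ 8.2492e+5)
1/(Q + d) = 1/(15673544/19 - 1770166) = 1/(-17959610/19) = -19/17959610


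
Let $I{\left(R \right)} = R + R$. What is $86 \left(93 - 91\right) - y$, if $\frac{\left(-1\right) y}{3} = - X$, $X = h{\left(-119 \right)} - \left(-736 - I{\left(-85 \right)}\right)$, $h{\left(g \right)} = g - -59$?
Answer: $-1346$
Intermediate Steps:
$I{\left(R \right)} = 2 R$
$h{\left(g \right)} = 59 + g$ ($h{\left(g \right)} = g + 59 = 59 + g$)
$X = 506$ ($X = \left(59 - 119\right) - \left(-736 - 2 \left(-85\right)\right) = -60 - \left(-736 - -170\right) = -60 - \left(-736 + 170\right) = -60 - -566 = -60 + 566 = 506$)
$y = 1518$ ($y = - 3 \left(\left(-1\right) 506\right) = \left(-3\right) \left(-506\right) = 1518$)
$86 \left(93 - 91\right) - y = 86 \left(93 - 91\right) - 1518 = 86 \cdot 2 - 1518 = 172 - 1518 = -1346$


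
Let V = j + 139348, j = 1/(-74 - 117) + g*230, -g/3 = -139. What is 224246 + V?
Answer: 87765263/191 ≈ 4.5950e+5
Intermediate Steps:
g = 417 (g = -3*(-139) = 417)
j = 18318809/191 (j = 1/(-74 - 117) + 417*230 = 1/(-191) + 95910 = -1/191 + 95910 = 18318809/191 ≈ 95910.)
V = 44934277/191 (V = 18318809/191 + 139348 = 44934277/191 ≈ 2.3526e+5)
224246 + V = 224246 + 44934277/191 = 87765263/191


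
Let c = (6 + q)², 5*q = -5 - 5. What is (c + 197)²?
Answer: 45369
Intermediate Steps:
q = -2 (q = (-5 - 5)/5 = (⅕)*(-10) = -2)
c = 16 (c = (6 - 2)² = 4² = 16)
(c + 197)² = (16 + 197)² = 213² = 45369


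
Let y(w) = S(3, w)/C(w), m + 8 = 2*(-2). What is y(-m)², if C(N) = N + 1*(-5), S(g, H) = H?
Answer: 144/49 ≈ 2.9388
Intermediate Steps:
m = -12 (m = -8 + 2*(-2) = -8 - 4 = -12)
C(N) = -5 + N (C(N) = N - 5 = -5 + N)
y(w) = w/(-5 + w)
y(-m)² = ((-1*(-12))/(-5 - 1*(-12)))² = (12/(-5 + 12))² = (12/7)² = 144/49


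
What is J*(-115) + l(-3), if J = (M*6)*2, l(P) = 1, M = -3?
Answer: 4141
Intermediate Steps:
J = -36 (J = -3*6*2 = -18*2 = -36)
J*(-115) + l(-3) = -36*(-115) + 1 = 4140 + 1 = 4141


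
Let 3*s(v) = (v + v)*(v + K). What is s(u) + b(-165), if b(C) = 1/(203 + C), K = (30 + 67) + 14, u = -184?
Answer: 1020835/114 ≈ 8954.7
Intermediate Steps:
K = 111 (K = 97 + 14 = 111)
s(v) = 2*v*(111 + v)/3 (s(v) = ((v + v)*(v + 111))/3 = ((2*v)*(111 + v))/3 = (2*v*(111 + v))/3 = 2*v*(111 + v)/3)
s(u) + b(-165) = (⅔)*(-184)*(111 - 184) + 1/(203 - 165) = (⅔)*(-184)*(-73) + 1/38 = 26864/3 + 1/38 = 1020835/114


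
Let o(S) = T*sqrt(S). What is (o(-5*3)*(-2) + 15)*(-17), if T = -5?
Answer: -255 - 170*I*sqrt(15) ≈ -255.0 - 658.41*I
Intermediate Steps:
o(S) = -5*sqrt(S)
(o(-5*3)*(-2) + 15)*(-17) = (-5*I*sqrt(15)*(-2) + 15)*(-17) = (10*I*sqrt(15) + 15)*(-17) = (15 + 10*I*sqrt(15))*(-17) = -255 - 170*I*sqrt(15)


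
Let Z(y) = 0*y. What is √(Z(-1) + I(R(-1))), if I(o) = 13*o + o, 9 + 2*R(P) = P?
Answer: I*√70 ≈ 8.3666*I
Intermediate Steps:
R(P) = -9/2 + P/2
Z(y) = 0
I(o) = 14*o
√(Z(-1) + I(R(-1))) = √(0 + 14*(-9/2 + (½)*(-1))) = √(0 + 14*(-9/2 - ½)) = √(0 + 14*(-5)) = √(0 - 70) = √(-70) = I*√70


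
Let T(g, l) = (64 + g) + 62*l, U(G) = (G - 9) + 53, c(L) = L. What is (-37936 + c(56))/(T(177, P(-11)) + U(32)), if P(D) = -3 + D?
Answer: 37880/551 ≈ 68.748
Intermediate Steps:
U(G) = 44 + G (U(G) = (-9 + G) + 53 = 44 + G)
T(g, l) = 64 + g + 62*l
(-37936 + c(56))/(T(177, P(-11)) + U(32)) = (-37936 + 56)/((64 + 177 + 62*(-3 - 11)) + (44 + 32)) = -37880/((64 + 177 + 62*(-14)) + 76) = -37880/((64 + 177 - 868) + 76) = -37880/(-627 + 76) = -37880/(-551) = -37880*(-1/551) = 37880/551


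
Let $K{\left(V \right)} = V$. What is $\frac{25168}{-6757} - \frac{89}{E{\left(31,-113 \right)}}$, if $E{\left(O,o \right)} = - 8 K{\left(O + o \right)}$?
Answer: $- \frac{17111581}{4432592} \approx -3.8604$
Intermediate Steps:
$E{\left(O,o \right)} = - 8 O - 8 o$ ($E{\left(O,o \right)} = - 8 \left(O + o\right) = - 8 O - 8 o$)
$\frac{25168}{-6757} - \frac{89}{E{\left(31,-113 \right)}} = \frac{25168}{-6757} - \frac{89}{\left(-8\right) 31 - -904} = 25168 \left(- \frac{1}{6757}\right) - \frac{89}{-248 + 904} = - \frac{25168}{6757} - \frac{89}{656} = - \frac{17111581}{4432592}$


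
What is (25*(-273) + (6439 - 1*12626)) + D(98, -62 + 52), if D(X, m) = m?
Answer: -13022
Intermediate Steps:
(25*(-273) + (6439 - 1*12626)) + D(98, -62 + 52) = (25*(-273) + (6439 - 1*12626)) + (-62 + 52) = (-6825 + (6439 - 12626)) - 10 = (-6825 - 6187) - 10 = -13012 - 10 = -13022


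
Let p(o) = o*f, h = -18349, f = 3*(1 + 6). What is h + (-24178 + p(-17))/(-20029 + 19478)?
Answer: -10085764/551 ≈ -18304.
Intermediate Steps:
f = 21 (f = 3*7 = 21)
p(o) = 21*o (p(o) = o*21 = 21*o)
h + (-24178 + p(-17))/(-20029 + 19478) = -18349 + (-24178 + 21*(-17))/(-20029 + 19478) = -18349 + (-24178 - 357)/(-551) = -18349 - 24535*(-1/551) = -18349 + 24535/551 = -10085764/551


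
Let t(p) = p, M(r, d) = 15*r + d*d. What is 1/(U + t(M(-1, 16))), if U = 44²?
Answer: 1/2177 ≈ 0.00045935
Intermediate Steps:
M(r, d) = d² + 15*r (M(r, d) = 15*r + d² = d² + 15*r)
U = 1936
1/(U + t(M(-1, 16))) = 1/(1936 + (16² + 15*(-1))) = 1/(1936 + (256 - 15)) = 1/(1936 + 241) = 1/2177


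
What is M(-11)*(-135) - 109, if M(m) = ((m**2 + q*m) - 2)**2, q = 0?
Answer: -1911844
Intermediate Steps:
M(m) = (-2 + m**2)**2 (M(m) = ((m**2 + 0*m) - 2)**2 = ((m**2 + 0) - 2)**2 = (m**2 - 2)**2 = (-2 + m**2)**2)
M(-11)*(-135) - 109 = (-2 + (-11)**2)**2*(-135) - 109 = (-2 + 121)**2*(-135) - 109 = 119**2*(-135) - 109 = 14161*(-135) - 109 = -1911735 - 109 = -1911844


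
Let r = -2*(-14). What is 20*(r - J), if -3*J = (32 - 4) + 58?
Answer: 3400/3 ≈ 1133.3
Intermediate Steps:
J = -86/3 (J = -((32 - 4) + 58)/3 = -(28 + 58)/3 = -⅓*86 = -86/3 ≈ -28.667)
r = 28
20*(r - J) = 20*(28 - 1*(-86/3)) = 20*(28 + 86/3) = 20*(170/3) = 3400/3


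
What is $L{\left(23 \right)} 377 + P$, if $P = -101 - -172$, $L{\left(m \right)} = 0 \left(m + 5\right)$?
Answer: $71$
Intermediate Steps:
$L{\left(m \right)} = 0$ ($L{\left(m \right)} = 0 \left(5 + m\right) = 0$)
$P = 71$ ($P = -101 + 172 = 71$)
$L{\left(23 \right)} 377 + P = 0 \cdot 377 + 71 = 0 + 71 = 71$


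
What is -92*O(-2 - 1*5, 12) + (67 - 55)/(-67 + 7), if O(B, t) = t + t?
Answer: -11041/5 ≈ -2208.2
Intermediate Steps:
O(B, t) = 2*t
-92*O(-2 - 1*5, 12) + (67 - 55)/(-67 + 7) = -184*12 + (67 - 55)/(-67 + 7) = -92*24 + 12/(-60) = -2208 + 12*(-1/60) = -2208 - 1/5 = -11041/5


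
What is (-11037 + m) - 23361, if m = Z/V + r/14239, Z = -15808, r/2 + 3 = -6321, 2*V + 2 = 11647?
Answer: -5704238371874/165813155 ≈ -34402.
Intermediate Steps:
V = 11645/2 (V = -1 + (1/2)*11647 = -1 + 11647/2 = 11645/2 ≈ 5822.5)
r = -12648 (r = -6 + 2*(-6321) = -6 - 12642 = -12648)
m = -597466184/165813155 (m = -15808/11645/2 - 12648/14239 = -15808*2/11645 - 12648*1/14239 = -31616/11645 - 12648/14239 = -597466184/165813155 ≈ -3.6032)
(-11037 + m) - 23361 = (-11037 - 597466184/165813155) - 23361 = -1830677257919/165813155 - 23361 = -5704238371874/165813155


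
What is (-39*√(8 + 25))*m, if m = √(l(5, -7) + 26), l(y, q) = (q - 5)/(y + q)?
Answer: -156*√66 ≈ -1267.3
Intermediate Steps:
l(y, q) = (-5 + q)/(q + y)
m = 4*√2 (m = √((-5 - 7)/(-7 + 5) + 26) = √(-12/(-2) + 26) = √(-½*(-12) + 26) = √(6 + 26) = √32 = 4*√2 ≈ 5.6569)
(-39*√(8 + 25))*m = (-39*√(8 + 25))*(4*√2) = (-39*√33)*(4*√2) = -156*√66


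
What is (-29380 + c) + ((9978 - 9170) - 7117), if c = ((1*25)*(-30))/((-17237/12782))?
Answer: -55053163/1567 ≈ -35133.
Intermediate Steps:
c = 871500/1567 (c = (25*(-30))/((-17237*1/12782)) = -750/(-1567/1162) = -750*(-1162/1567) = 871500/1567 ≈ 556.16)
(-29380 + c) + ((9978 - 9170) - 7117) = (-29380 + 871500/1567) + ((9978 - 9170) - 7117) = -45166960/1567 + (808 - 7117) = -45166960/1567 - 6309 = -55053163/1567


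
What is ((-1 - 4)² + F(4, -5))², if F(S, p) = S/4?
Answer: 676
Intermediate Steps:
F(S, p) = S/4 (F(S, p) = S*(¼) = S/4)
((-1 - 4)² + F(4, -5))² = ((-1 - 4)² + (¼)*4)² = ((-5)² + 1)² = (25 + 1)² = 26² = 676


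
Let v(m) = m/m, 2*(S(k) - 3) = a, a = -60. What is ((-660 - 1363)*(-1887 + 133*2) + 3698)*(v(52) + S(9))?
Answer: -85357506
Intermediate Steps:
S(k) = -27 (S(k) = 3 + (½)*(-60) = 3 - 30 = -27)
v(m) = 1
((-660 - 1363)*(-1887 + 133*2) + 3698)*(v(52) + S(9)) = ((-660 - 1363)*(-1887 + 133*2) + 3698)*(1 - 27) = (-2023*(-1887 + 266) + 3698)*(-26) = (-2023*(-1621) + 3698)*(-26) = (3279283 + 3698)*(-26) = 3282981*(-26) = -85357506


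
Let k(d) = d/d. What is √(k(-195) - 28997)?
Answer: 2*I*√7249 ≈ 170.28*I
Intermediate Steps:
k(d) = 1
√(k(-195) - 28997) = √(1 - 28997) = √(-28996) = 2*I*√7249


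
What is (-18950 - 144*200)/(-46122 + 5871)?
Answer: 47750/40251 ≈ 1.1863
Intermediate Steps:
(-18950 - 144*200)/(-46122 + 5871) = (-18950 - 28800)/(-40251) = -47750*(-1/40251) = 47750/40251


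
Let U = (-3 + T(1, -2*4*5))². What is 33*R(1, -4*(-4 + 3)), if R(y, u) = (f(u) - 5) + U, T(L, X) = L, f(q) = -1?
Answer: -66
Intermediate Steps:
U = 4 (U = (-3 + 1)² = (-2)² = 4)
R(y, u) = -2 (R(y, u) = (-1 - 5) + 4 = -6 + 4 = -2)
33*R(1, -4*(-4 + 3)) = 33*(-2) = -66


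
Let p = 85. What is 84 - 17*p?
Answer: -1361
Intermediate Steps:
84 - 17*p = 84 - 17*85 = 84 - 1445 = -1361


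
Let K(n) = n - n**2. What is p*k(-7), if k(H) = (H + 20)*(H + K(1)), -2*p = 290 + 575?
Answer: 78715/2 ≈ 39358.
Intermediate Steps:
p = -865/2 (p = -(290 + 575)/2 = -1/2*865 = -865/2 ≈ -432.50)
k(H) = H*(20 + H) (k(H) = (H + 20)*(H + 1*(1 - 1*1)) = (20 + H)*(H + 1*(1 - 1)) = (20 + H)*(H + 1*0) = (20 + H)*(H + 0) = (20 + H)*H = H*(20 + H))
p*k(-7) = -(-6055)*(20 - 7)/2 = -(-6055)*13/2 = -865/2*(-91) = 78715/2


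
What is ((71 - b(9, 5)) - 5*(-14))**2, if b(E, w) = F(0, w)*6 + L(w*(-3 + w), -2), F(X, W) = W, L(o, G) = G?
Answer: 12769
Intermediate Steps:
b(E, w) = -2 + 6*w (b(E, w) = w*6 - 2 = 6*w - 2 = -2 + 6*w)
((71 - b(9, 5)) - 5*(-14))**2 = ((71 - (-2 + 6*5)) - 5*(-14))**2 = ((71 - (-2 + 30)) + 70)**2 = ((71 - 1*28) + 70)**2 = ((71 - 28) + 70)**2 = (43 + 70)**2 = 113**2 = 12769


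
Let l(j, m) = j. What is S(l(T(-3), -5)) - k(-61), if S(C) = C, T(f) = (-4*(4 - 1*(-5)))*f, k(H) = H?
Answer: 169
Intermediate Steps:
T(f) = -36*f (T(f) = (-4*(4 + 5))*f = (-4*9)*f = -36*f)
S(l(T(-3), -5)) - k(-61) = -36*(-3) - 1*(-61) = 108 + 61 = 169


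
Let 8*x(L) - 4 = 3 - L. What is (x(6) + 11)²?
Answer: 7921/64 ≈ 123.77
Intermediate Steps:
x(L) = 7/8 - L/8 (x(L) = ½ + (3 - L)/8 = ½ + (3/8 - L/8) = 7/8 - L/8)
(x(6) + 11)² = ((7/8 - ⅛*6) + 11)² = ((7/8 - ¾) + 11)² = (⅛ + 11)² = (89/8)² = 7921/64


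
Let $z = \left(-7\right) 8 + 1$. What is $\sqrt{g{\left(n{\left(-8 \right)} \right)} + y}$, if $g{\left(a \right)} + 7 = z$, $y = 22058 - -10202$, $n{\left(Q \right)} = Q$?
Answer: $\sqrt{32198} \approx 179.44$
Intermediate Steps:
$y = 32260$ ($y = 22058 + 10202 = 32260$)
$z = -55$ ($z = -56 + 1 = -55$)
$g{\left(a \right)} = -62$ ($g{\left(a \right)} = -7 - 55 = -62$)
$\sqrt{g{\left(n{\left(-8 \right)} \right)} + y} = \sqrt{-62 + 32260} = \sqrt{32198}$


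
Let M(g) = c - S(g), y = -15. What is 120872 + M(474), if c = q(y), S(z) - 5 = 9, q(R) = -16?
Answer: 120842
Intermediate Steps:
S(z) = 14 (S(z) = 5 + 9 = 14)
c = -16
M(g) = -30 (M(g) = -16 - 1*14 = -16 - 14 = -30)
120872 + M(474) = 120872 - 30 = 120842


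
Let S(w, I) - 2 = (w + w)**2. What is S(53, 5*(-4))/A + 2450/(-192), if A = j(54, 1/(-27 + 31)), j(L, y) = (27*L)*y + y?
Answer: 2528117/140064 ≈ 18.050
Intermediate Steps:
j(L, y) = y + 27*L*y (j(L, y) = 27*L*y + y = y + 27*L*y)
A = 1459/4 (A = (1 + 27*54)/(-27 + 31) = (1 + 1458)/4 = (1/4)*1459 = 1459/4 ≈ 364.75)
S(w, I) = 2 + 4*w**2 (S(w, I) = 2 + (w + w)**2 = 2 + (2*w)**2 = 2 + 4*w**2)
S(53, 5*(-4))/A + 2450/(-192) = (2 + 4*53**2)/(1459/4) + 2450/(-192) = (2 + 4*2809)*(4/1459) + 2450*(-1/192) = (2 + 11236)*(4/1459) - 1225/96 = 11238*(4/1459) - 1225/96 = 44952/1459 - 1225/96 = 2528117/140064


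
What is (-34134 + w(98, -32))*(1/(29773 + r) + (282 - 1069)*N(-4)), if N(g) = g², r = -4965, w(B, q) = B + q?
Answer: 2660560347195/6202 ≈ 4.2898e+8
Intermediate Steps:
(-34134 + w(98, -32))*(1/(29773 + r) + (282 - 1069)*N(-4)) = (-34134 + (98 - 32))*(1/(29773 - 4965) + (282 - 1069)*(-4)²) = (-34134 + 66)*(1/24808 - 787*16) = -34068*(1/24808 - 12592) = -34068*(-312382335/24808) = 2660560347195/6202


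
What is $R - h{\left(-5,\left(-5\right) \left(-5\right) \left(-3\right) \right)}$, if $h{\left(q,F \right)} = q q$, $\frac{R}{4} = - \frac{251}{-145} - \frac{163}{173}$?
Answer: $- \frac{547973}{25085} \approx -21.845$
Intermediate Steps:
$R = \frac{79152}{25085}$ ($R = 4 \left(- \frac{251}{-145} - \frac{163}{173}\right) = 4 \left(\left(-251\right) \left(- \frac{1}{145}\right) - \frac{163}{173}\right) = 4 \left(\frac{251}{145} - \frac{163}{173}\right) = 4 \cdot \frac{19788}{25085} = \frac{79152}{25085} \approx 3.1553$)
$h{\left(q,F \right)} = q^{2}$
$R - h{\left(-5,\left(-5\right) \left(-5\right) \left(-3\right) \right)} = \frac{79152}{25085} - \left(-5\right)^{2} = \frac{79152}{25085} - 25 = - \frac{547973}{25085}$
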